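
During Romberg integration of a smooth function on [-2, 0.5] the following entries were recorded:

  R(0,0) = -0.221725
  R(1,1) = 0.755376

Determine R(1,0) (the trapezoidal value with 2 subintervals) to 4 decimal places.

From R(1,1) = (4·R(1,0) − R(0,0))/3, solve for R(1,0):
4·R(1,0) = 3·0.755376 + (-0.221725) = 2.044403
R(1,0) = 0.511101

0.5111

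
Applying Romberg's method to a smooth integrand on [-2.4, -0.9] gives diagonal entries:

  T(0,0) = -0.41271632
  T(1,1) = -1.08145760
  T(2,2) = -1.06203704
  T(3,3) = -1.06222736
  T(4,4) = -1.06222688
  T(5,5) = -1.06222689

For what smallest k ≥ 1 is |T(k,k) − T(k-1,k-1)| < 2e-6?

|T(1,1) − T(0,0)| = 0.66874128 ≥ 2e-6
|T(2,2) − T(1,1)| = 0.01942056 ≥ 2e-6
|T(3,3) − T(2,2)| = 0.00019032 ≥ 2e-6
|T(4,4) − T(3,3)| = 0.00000048 < 2e-6

k = 4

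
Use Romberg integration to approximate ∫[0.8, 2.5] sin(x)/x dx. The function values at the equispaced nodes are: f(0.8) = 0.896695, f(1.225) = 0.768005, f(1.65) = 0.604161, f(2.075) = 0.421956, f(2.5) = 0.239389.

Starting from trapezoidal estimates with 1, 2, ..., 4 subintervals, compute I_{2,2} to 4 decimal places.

I_{0,0} (trapezoid, 1 panel, h=1.7000): 0.965671
I_{1,0} (trapezoid, 2 panels, h=0.8500): 0.996373
I_{2,0} (trapezoid, 4 panels, h=0.4250): 1.003920
I_{1,1} = 0.996373 + (0.996373 − 0.965671)/3 = 1.006607
I_{2,1} = 1.003920 + (1.003920 − 0.996373)/3 = 1.006436
I_{2,2} = 1.006436 + (1.006436 − 1.006607)/15 = 1.006425

1.0064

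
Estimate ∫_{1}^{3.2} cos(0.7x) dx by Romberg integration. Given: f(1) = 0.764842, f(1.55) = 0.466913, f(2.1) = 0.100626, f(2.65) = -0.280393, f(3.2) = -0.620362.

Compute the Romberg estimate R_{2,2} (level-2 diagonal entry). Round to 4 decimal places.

0.2001

R_{0,0} (trapezoid, 1 panel, h=2.2000): 0.158928
R_{1,0} (trapezoid, 2 panels, h=1.1000): 0.190153
R_{2,0} (trapezoid, 4 panels, h=0.5500): 0.197662
R_{1,1} = 0.190153 + (0.190153 − 0.158928)/3 = 0.200561
R_{2,1} = 0.197662 + (0.197662 − 0.190153)/3 = 0.200165
R_{2,2} = 0.200165 + (0.200165 − 0.200561)/15 = 0.200139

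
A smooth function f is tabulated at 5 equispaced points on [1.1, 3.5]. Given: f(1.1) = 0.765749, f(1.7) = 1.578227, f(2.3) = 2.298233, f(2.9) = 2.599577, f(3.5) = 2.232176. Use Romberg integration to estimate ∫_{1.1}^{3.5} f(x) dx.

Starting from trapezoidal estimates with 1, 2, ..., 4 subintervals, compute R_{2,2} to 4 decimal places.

R_{0,0} (trapezoid, 1 panel, h=2.4000): 3.597510
R_{1,0} (trapezoid, 2 panels, h=1.2000): 4.556635
R_{2,0} (trapezoid, 4 panels, h=0.6000): 4.785000
R_{1,1} = 4.556635 + (4.556635 − 3.597510)/3 = 4.876343
R_{2,1} = 4.785000 + (4.785000 − 4.556635)/3 = 4.861122
R_{2,2} = 4.861122 + (4.861122 − 4.876343)/15 = 4.860107

4.8601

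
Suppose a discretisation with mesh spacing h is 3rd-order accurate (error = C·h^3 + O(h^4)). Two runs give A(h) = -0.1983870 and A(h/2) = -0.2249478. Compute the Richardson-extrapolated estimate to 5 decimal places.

The leading error scales as h^3; refining by a factor of 2 reduces it by 2^3 = 8.
Extrapolated value = (8·A(h/2) − A(h)) / (8 − 1)
= (8·(-0.2249478) − (-0.1983870)) / 7
= -1.6011954 / 7 = -0.2287422

-0.22874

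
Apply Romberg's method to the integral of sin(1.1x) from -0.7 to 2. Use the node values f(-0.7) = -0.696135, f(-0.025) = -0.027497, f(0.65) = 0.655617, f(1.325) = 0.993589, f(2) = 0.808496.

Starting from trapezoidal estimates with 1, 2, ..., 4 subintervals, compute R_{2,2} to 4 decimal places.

R_{0,0} (trapezoid, 1 panel, h=2.7000): 0.151687
R_{1,0} (trapezoid, 2 panels, h=1.3500): 0.960927
R_{2,0} (trapezoid, 4 panels, h=0.6750): 1.132575
R_{1,1} = 0.960927 + (0.960927 − 0.151687)/3 = 1.230674
R_{2,1} = 1.132575 + (1.132575 − 0.960927)/3 = 1.189791
R_{2,2} = 1.189791 + (1.189791 − 1.230674)/15 = 1.187065

1.1871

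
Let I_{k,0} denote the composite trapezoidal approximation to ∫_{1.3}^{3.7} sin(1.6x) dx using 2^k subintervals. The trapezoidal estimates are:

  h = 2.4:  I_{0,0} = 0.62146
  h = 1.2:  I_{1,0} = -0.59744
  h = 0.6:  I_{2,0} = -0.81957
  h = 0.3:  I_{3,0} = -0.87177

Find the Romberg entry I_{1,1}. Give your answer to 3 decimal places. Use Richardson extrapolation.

I_{1,1} = (4·(-0.59744) − 0.62146) / 3 = -1.00374

-1.004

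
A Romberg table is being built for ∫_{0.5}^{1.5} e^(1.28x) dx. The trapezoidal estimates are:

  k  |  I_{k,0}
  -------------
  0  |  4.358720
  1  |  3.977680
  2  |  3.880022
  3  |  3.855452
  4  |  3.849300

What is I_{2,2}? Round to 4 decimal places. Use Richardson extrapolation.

3.8473

I_{1,1} = 3.977680 + (3.977680 − 4.358720)/3 = 3.850667
I_{2,1} = (4·3.880022 − 3.977680) / 3 = 3.847469
I_{2,2} = 3.847469 + (3.847469 − 3.850667)/15 = 3.847256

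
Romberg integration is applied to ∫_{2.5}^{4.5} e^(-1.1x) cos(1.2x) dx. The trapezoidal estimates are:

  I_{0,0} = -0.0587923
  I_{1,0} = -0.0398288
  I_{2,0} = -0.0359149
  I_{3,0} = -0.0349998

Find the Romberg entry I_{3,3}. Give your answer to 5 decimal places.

Richardson extrapolation on the trapezoidal column (denominator 4−1=3):
I_{1,1} = -0.0398288 + (-0.0398288 − (-0.0587923))/3 = -0.0335076
I_{2,1} = -0.0359149 + (-0.0359149 − (-0.0398288))/3 = -0.0346103
I_{3,1} = (4·(-0.0349998) − (-0.0359149)) / 3 = -0.0346948
I_{2,2} = (16·(-0.0346103) − (-0.0335076)) / 15 = -0.0346838
I_{3,2} = (16·(-0.0346948) − (-0.0346103)) / 15 = -0.0347004
I_{3,3} = -0.0347004 + (-0.0347004 − (-0.0346838))/63 = -0.0347007
(Column j=1 coincides with Simpson's rule on the same nodes.)

-0.03470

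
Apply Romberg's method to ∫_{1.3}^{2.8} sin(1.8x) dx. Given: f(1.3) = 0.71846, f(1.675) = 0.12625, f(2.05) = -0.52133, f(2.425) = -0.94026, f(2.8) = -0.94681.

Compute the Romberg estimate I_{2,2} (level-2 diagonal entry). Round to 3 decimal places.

-0.565

I_{0,0} (trapezoid, 1 panel, h=1.5000): -0.17126
I_{1,0} (trapezoid, 2 panels, h=0.7500): -0.47663
I_{2,0} (trapezoid, 4 panels, h=0.3750): -0.54357
I_{1,1} = -0.47663 + (-0.47663 − (-0.17126))/3 = -0.57842
I_{2,1} = -0.54357 + (-0.54357 − (-0.47663))/3 = -0.56588
I_{2,2} = -0.56588 + (-0.56588 − (-0.57842))/15 = -0.56504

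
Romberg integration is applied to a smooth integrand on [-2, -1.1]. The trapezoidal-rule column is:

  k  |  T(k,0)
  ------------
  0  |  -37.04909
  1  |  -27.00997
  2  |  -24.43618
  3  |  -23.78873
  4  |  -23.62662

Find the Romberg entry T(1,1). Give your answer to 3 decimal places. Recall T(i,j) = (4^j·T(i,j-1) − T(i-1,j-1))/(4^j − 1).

-23.664

T(1,1) = -27.00997 + (-27.00997 − (-37.04909))/3 = -23.66360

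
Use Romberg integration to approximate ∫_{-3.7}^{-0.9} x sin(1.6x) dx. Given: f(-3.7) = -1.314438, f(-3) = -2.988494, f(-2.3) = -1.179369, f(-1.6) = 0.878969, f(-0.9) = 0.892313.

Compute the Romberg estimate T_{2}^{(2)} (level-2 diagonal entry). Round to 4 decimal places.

T_{0}^{(0)} (trapezoid, 1 panel, h=2.8000): -0.590975
T_{1}^{(0)} (trapezoid, 2 panels, h=1.4000): -1.946604
T_{2}^{(0)} (trapezoid, 4 panels, h=0.7000): -2.449970
T_{1}^{(1)} = -1.946604 + (-1.946604 − (-0.590975))/3 = -2.398480
T_{2}^{(1)} = -2.449970 + (-2.449970 − (-1.946604))/3 = -2.617759
T_{2}^{(2)} = -2.617759 + (-2.617759 − (-2.398480))/15 = -2.632378

-2.6324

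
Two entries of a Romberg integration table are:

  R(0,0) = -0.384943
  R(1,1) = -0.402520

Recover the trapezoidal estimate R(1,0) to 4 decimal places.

-0.3981

From R(1,1) = (4·R(1,0) − R(0,0))/3, solve for R(1,0):
4·R(1,0) = 3·(-0.402520) + (-0.384943) = -1.592503
R(1,0) = -0.398126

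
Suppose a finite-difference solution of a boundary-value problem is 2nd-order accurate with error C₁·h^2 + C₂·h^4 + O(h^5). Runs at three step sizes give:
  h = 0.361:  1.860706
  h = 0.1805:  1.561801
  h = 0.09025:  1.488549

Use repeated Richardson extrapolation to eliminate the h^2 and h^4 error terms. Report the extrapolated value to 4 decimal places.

First eliminate the h^2 term (factor 2^2 = 4):
  B₁ = (4·1.561801 − 1.860706)/3 = 1.462166
  B₂ = (4·1.488549 − 1.561801)/3 = 1.464132
Then eliminate the h^4 term (factor 2^4 = 16):
  (16·1.464132 − 1.462166)/15 = 1.464263

1.4643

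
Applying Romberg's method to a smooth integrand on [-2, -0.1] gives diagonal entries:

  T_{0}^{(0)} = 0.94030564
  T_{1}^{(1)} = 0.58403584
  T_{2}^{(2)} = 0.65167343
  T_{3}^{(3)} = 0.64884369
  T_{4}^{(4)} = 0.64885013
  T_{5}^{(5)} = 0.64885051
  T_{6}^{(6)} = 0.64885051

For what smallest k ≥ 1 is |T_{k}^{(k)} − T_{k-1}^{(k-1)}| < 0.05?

k = 3

|T_{1}^{(1)} − T_{0}^{(0)}| = 0.35626980 ≥ 0.05
|T_{2}^{(2)} − T_{1}^{(1)}| = 0.06763759 ≥ 0.05
|T_{3}^{(3)} − T_{2}^{(2)}| = 0.00282974 < 0.05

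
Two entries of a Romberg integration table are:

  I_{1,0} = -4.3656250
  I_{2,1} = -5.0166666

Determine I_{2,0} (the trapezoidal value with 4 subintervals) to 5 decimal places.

From I_{2,1} = (4·I_{2,0} − I_{1,0})/3, solve for I_{2,0}:
4·I_{2,0} = 3·(-5.0166666) + (-4.3656250) = -19.4156248
I_{2,0} = -4.8539062

-4.85391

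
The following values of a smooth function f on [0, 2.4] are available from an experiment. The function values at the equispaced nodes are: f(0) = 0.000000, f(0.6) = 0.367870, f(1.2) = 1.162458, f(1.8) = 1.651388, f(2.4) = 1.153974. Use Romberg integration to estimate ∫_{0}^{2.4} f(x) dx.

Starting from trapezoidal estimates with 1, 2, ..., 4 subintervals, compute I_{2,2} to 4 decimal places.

I_{0,0} (trapezoid, 1 panel, h=2.4000): 1.384769
I_{1,0} (trapezoid, 2 panels, h=1.2000): 2.087334
I_{2,0} (trapezoid, 4 panels, h=0.6000): 2.255222
I_{1,1} = 2.087334 + (2.087334 − 1.384769)/3 = 2.321522
I_{2,1} = 2.255222 + (2.255222 − 2.087334)/3 = 2.311185
I_{2,2} = 2.311185 + (2.311185 − 2.321522)/15 = 2.310496

2.3105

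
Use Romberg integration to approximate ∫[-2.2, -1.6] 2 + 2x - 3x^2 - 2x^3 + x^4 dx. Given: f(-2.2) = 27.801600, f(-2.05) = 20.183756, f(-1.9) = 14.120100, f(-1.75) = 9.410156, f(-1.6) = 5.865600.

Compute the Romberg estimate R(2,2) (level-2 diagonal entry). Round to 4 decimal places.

9.0141

R(0,0) (trapezoid, 1 panel, h=0.6000): 10.100160
R(1,0) (trapezoid, 2 panels, h=0.3000): 9.286110
R(2,0) (trapezoid, 4 panels, h=0.1500): 9.082142
R(1,1) = 9.286110 + (9.286110 − 10.100160)/3 = 9.014760
R(2,1) = 9.082142 + (9.082142 − 9.286110)/3 = 9.014153
R(2,2) = 9.014153 + (9.014153 − 9.014760)/15 = 9.014113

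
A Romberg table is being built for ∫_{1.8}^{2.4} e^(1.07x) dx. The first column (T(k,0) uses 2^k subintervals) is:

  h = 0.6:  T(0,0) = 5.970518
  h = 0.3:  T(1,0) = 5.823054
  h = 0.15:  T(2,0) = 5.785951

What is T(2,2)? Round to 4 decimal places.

T(1,1) = (4·5.823054 − 5.970518) / 3 = 5.773899
T(2,1) = 5.785951 + (5.785951 − 5.823054)/3 = 5.773583
T(2,2) = 5.773583 + (5.773583 − 5.773899)/15 = 5.773562

5.7736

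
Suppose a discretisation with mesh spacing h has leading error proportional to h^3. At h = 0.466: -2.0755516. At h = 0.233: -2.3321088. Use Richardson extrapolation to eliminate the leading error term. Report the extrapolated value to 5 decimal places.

The leading error scales as h^3; refining by a factor of 2 reduces it by 2^3 = 8.
Extrapolated value = (8·A(h/2) − A(h)) / (8 − 1)
= (8·(-2.3321088) − (-2.0755516)) / 7
= -16.5813188 / 7 = -2.3687598

-2.36876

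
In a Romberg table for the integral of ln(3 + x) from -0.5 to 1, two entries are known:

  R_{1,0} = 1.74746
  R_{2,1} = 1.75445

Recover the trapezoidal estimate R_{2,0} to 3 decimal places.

From R_{2,1} = (4·R_{2,0} − R_{1,0})/3, solve for R_{2,0}:
4·R_{2,0} = 3·1.75445 + 1.74746 = 7.01081
R_{2,0} = 1.75270

1.753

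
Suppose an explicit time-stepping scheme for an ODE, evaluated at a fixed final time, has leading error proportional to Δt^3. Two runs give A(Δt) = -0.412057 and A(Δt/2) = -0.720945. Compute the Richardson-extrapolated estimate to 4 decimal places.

The leading error scales as Δt^3; refining by a factor of 2 reduces it by 2^3 = 8.
Extrapolated value = (8·A(Δt/2) − A(Δt)) / (8 − 1)
= (8·(-0.720945) − (-0.412057)) / 7
= -5.355503 / 7 = -0.765072

-0.7651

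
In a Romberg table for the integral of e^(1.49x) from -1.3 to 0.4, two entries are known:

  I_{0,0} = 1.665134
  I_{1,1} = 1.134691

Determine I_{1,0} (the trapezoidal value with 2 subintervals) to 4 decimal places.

1.2673

From I_{1,1} = (4·I_{1,0} − I_{0,0})/3, solve for I_{1,0}:
4·I_{1,0} = 3·1.134691 + 1.665134 = 5.069207
I_{1,0} = 1.267302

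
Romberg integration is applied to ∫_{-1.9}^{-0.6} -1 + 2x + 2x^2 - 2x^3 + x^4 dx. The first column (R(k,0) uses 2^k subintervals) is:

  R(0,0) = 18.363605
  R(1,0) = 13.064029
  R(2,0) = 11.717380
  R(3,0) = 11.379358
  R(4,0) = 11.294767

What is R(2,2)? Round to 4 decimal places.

R(1,1) = 13.064029 + (13.064029 − 18.363605)/3 = 11.297504
R(2,1) = 11.717380 + (11.717380 − 13.064029)/3 = 11.268497
R(2,2) = 11.268497 + (11.268497 − 11.297504)/15 = 11.266563

11.2666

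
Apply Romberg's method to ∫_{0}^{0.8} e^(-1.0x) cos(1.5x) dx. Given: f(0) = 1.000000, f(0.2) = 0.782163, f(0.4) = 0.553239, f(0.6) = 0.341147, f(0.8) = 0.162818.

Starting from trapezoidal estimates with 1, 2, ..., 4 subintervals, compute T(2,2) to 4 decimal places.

0.4509

T(0,0) (trapezoid, 1 panel, h=0.8000): 0.465127
T(1,0) (trapezoid, 2 panels, h=0.4000): 0.453859
T(2,0) (trapezoid, 4 panels, h=0.2000): 0.451592
T(1,1) = 0.453859 + (0.453859 − 0.465127)/3 = 0.450103
T(2,1) = 0.451592 + (0.451592 − 0.453859)/3 = 0.450836
T(2,2) = 0.450836 + (0.450836 − 0.450103)/15 = 0.450885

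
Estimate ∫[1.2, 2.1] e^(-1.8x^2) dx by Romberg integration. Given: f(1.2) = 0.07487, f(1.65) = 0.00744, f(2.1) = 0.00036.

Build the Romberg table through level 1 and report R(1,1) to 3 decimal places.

0.016

R(0,0) (trapezoid, 1 panel, h=0.9000): 0.03385
R(1,0) (trapezoid, 2 panels, h=0.4500): 0.02027
R(1,1) = 0.02027 + (0.02027 − 0.03385)/3 = 0.01574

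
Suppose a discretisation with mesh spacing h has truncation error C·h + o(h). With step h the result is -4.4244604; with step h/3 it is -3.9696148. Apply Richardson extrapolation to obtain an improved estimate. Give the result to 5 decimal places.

-3.74219

The leading error scales as h; refining by a factor of 3 reduces it by 3^1 = 3.
Extrapolated value = (3·A(h/3) − A(h)) / (3 − 1)
= (3·(-3.9696148) − (-4.4244604)) / 2
= -7.4843840 / 2 = -3.7421920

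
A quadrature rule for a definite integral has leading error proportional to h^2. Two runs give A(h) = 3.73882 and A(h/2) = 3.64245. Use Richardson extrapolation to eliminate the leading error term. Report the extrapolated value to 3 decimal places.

3.610

Extrapolated value = (4·A(h/2) − A(h)) / (4 − 1)
= (4·3.64245 − 3.73882) / 3
= 10.83098 / 3 = 3.61033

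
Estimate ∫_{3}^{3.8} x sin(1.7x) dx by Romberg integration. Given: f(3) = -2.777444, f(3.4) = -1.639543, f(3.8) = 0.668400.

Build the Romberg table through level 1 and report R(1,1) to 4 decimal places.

R(0,0) (trapezoid, 1 panel, h=0.8000): -0.843618
R(1,0) (trapezoid, 2 panels, h=0.4000): -1.077626
R(1,1) = -1.077626 + (-1.077626 − (-0.843618))/3 = -1.155629

-1.1556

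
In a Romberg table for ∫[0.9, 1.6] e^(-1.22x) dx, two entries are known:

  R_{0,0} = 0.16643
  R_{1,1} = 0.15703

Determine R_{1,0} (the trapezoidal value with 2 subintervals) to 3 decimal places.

0.159

From R_{1,1} = (4·R_{1,0} − R_{0,0})/3, solve for R_{1,0}:
4·R_{1,0} = 3·0.15703 + 0.16643 = 0.63752
R_{1,0} = 0.15938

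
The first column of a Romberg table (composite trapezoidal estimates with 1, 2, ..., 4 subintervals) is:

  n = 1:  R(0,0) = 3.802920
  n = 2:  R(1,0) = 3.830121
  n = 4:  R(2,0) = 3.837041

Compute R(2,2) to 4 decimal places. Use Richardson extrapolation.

R(1,1) = (4·3.830121 − 3.802920) / 3 = 3.839188
R(2,1) = 3.837041 + (3.837041 − 3.830121)/3 = 3.839348
R(2,2) = (16·3.839348 − 3.839188) / 15 = 3.839359

3.8394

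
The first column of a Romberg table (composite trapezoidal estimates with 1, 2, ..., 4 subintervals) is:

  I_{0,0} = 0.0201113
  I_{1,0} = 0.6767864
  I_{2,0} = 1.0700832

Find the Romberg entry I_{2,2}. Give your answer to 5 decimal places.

Richardson extrapolation on the trapezoidal column (denominator 4−1=3):
I_{1,1} = (4·0.6767864 − 0.0201113) / 3 = 0.8956781
I_{2,1} = 1.0700832 + (1.0700832 − 0.6767864)/3 = 1.2011821
I_{2,2} = 1.2011821 + (1.2011821 − 0.8956781)/15 = 1.2215490

1.22155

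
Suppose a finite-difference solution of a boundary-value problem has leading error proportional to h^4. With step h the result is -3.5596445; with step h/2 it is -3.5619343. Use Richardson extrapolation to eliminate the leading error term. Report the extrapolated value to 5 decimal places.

-3.56209

The leading error scales as h^4; refining by a factor of 2 reduces it by 2^4 = 16.
Extrapolated value = (16·A(h/2) − A(h)) / (16 − 1)
= (16·(-3.5619343) − (-3.5596445)) / 15
= -53.4313043 / 15 = -3.5620870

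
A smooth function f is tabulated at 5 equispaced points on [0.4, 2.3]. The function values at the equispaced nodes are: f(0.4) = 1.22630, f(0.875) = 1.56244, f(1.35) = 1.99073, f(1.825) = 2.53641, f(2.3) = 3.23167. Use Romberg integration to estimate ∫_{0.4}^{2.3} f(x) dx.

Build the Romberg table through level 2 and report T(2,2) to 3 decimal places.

T(0,0) (trapezoid, 1 panel, h=1.9000): 4.23507
T(1,0) (trapezoid, 2 panels, h=0.9500): 4.00873
T(2,0) (trapezoid, 4 panels, h=0.4750): 3.95132
T(1,1) = 4.00873 + (4.00873 − 4.23507)/3 = 3.93328
T(2,1) = 3.95132 + (3.95132 − 4.00873)/3 = 3.93218
T(2,2) = 3.93218 + (3.93218 − 3.93328)/15 = 3.93211

3.932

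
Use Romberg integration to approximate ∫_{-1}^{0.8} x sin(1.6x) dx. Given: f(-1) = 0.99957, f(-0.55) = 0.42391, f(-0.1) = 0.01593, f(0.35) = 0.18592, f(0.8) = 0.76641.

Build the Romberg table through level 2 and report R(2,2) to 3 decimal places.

R(0,0) (trapezoid, 1 panel, h=1.8000): 1.58938
R(1,0) (trapezoid, 2 panels, h=0.9000): 0.80903
R(2,0) (trapezoid, 4 panels, h=0.4500): 0.67894
R(1,1) = 0.80903 + (0.80903 − 1.58938)/3 = 0.54891
R(2,1) = 0.67894 + (0.67894 − 0.80903)/3 = 0.63558
R(2,2) = 0.63558 + (0.63558 − 0.54891)/15 = 0.64136

0.641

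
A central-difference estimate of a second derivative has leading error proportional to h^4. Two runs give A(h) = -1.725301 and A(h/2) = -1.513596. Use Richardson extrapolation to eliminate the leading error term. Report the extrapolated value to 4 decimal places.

The leading error scales as h^4; refining by a factor of 2 reduces it by 2^4 = 16.
Extrapolated value = (16·A(h/2) − A(h)) / (16 − 1)
= (16·(-1.513596) − (-1.725301)) / 15
= -22.492235 / 15 = -1.499482

-1.4995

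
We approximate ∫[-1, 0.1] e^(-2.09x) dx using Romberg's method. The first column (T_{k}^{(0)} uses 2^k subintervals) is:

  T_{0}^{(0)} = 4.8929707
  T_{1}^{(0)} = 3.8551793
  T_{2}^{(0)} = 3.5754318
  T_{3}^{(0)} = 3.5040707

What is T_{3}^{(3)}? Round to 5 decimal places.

Richardson extrapolation on the trapezoidal column (denominator 4−1=3):
T_{1}^{(1)} = (4·3.8551793 − 4.8929707) / 3 = 3.5092488
T_{2}^{(1)} = (4·3.5754318 − 3.8551793) / 3 = 3.4821826
T_{3}^{(1)} = 3.5040707 + (3.5040707 − 3.5754318)/3 = 3.4802837
T_{2}^{(2)} = 3.4821826 + (3.4821826 − 3.5092488)/15 = 3.4803782
T_{3}^{(2)} = (16·3.4802837 − 3.4821826) / 15 = 3.4801571
T_{3}^{(3)} = (64·3.4801571 − 3.4803782) / 63 = 3.4801536

3.48015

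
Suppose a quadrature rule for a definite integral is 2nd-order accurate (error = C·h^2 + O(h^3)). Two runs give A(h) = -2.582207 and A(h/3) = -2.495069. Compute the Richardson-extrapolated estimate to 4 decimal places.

-2.4842

The leading error scales as h^2; refining by a factor of 3 reduces it by 3^2 = 9.
Extrapolated value = (9·A(h/3) − A(h)) / (9 − 1)
= (9·(-2.495069) − (-2.582207)) / 8
= -19.873414 / 8 = -2.484177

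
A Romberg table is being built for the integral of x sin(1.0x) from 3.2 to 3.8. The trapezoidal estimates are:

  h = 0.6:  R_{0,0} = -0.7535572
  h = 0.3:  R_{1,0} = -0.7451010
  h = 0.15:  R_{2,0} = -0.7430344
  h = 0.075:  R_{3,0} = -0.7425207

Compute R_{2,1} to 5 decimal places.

-0.74235

R_{2,1} = -0.7430344 + (-0.7430344 − (-0.7451010))/3 = -0.7423455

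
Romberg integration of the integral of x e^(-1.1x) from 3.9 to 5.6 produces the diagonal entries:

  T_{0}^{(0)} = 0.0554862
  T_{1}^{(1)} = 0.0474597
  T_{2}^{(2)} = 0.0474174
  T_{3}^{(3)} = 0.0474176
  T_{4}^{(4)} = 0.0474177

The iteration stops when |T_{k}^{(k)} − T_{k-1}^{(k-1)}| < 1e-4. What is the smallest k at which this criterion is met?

|T_{1}^{(1)} − T_{0}^{(0)}| = 0.0080265 ≥ 1e-4
|T_{2}^{(2)} − T_{1}^{(1)}| = 0.0000423 < 1e-4

k = 2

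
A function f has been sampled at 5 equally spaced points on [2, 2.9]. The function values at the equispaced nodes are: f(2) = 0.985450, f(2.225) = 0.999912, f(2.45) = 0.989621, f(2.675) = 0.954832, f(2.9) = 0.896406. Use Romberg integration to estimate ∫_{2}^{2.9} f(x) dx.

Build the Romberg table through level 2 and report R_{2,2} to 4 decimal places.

0.8760

R_{0,0} (trapezoid, 1 panel, h=0.9000): 0.846835
R_{1,0} (trapezoid, 2 panels, h=0.4500): 0.868747
R_{2,0} (trapezoid, 4 panels, h=0.2250): 0.874191
R_{1,1} = 0.868747 + (0.868747 − 0.846835)/3 = 0.876051
R_{2,1} = 0.874191 + (0.874191 − 0.868747)/3 = 0.876006
R_{2,2} = 0.876006 + (0.876006 − 0.876051)/15 = 0.876003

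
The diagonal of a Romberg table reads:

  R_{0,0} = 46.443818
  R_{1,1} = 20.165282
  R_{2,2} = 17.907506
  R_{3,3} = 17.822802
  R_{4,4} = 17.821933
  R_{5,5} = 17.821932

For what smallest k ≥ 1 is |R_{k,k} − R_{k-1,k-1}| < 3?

|R_{1,1} − R_{0,0}| = 26.278536 ≥ 3
|R_{2,2} − R_{1,1}| = 2.257776 < 3

k = 2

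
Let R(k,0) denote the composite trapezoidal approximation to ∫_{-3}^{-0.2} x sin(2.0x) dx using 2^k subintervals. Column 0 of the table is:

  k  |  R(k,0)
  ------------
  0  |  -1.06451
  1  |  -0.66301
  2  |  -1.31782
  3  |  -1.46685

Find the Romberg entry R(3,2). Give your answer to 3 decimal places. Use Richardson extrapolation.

-1.515

R(2,1) = -1.31782 + (-1.31782 − (-0.66301))/3 = -1.53609
R(3,1) = -1.46685 + (-1.46685 − (-1.31782))/3 = -1.51653
R(3,2) = -1.51653 + (-1.51653 − (-1.53609))/15 = -1.51523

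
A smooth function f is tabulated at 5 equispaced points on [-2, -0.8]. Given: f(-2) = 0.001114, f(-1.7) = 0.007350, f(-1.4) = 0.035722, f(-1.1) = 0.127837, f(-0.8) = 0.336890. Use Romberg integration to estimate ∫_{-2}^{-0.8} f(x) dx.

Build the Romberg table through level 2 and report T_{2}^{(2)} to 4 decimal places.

0.0949

T_{0}^{(0)} (trapezoid, 1 panel, h=1.2000): 0.202802
T_{1}^{(0)} (trapezoid, 2 panels, h=0.6000): 0.122834
T_{2}^{(0)} (trapezoid, 4 panels, h=0.3000): 0.101973
T_{1}^{(1)} = 0.122834 + (0.122834 − 0.202802)/3 = 0.096178
T_{2}^{(1)} = 0.101973 + (0.101973 − 0.122834)/3 = 0.095019
T_{2}^{(2)} = 0.095019 + (0.095019 − 0.096178)/15 = 0.094942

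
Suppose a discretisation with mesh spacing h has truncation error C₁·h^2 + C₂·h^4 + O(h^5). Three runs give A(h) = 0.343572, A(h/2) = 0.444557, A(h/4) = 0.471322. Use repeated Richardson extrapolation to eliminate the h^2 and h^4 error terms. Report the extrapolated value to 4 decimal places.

First eliminate the h^2 term (factor 2^2 = 4):
  B₁ = (4·0.444557 − 0.343572)/3 = 0.478219
  B₂ = (4·0.471322 − 0.444557)/3 = 0.480244
Then eliminate the h^4 term (factor 2^4 = 16):
  (16·0.480244 − 0.478219)/15 = 0.480379

0.4804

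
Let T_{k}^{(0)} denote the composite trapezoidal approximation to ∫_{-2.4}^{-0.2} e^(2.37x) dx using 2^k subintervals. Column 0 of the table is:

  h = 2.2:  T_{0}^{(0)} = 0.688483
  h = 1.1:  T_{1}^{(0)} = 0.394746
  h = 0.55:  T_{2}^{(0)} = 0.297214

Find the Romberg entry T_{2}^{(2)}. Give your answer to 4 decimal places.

Richardson extrapolation on the trapezoidal column (denominator 4−1=3):
T_{1}^{(1)} = 0.394746 + (0.394746 − 0.688483)/3 = 0.296834
T_{2}^{(1)} = 0.297214 + (0.297214 − 0.394746)/3 = 0.264703
T_{2}^{(2)} = 0.264703 + (0.264703 − 0.296834)/15 = 0.262561
(Column j=1 coincides with Simpson's rule on the same nodes.)

0.2626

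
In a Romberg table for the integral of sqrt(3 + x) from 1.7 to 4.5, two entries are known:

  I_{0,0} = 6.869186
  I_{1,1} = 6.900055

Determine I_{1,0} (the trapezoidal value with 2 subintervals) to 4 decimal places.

6.8923

From I_{1,1} = (4·I_{1,0} − I_{0,0})/3, solve for I_{1,0}:
4·I_{1,0} = 3·6.900055 + 6.869186 = 27.569351
I_{1,0} = 6.892338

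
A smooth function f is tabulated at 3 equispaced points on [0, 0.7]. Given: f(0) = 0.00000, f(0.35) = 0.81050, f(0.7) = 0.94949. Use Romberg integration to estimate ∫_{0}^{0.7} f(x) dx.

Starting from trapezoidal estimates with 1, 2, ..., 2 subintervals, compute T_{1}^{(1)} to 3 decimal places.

T_{0}^{(0)} (trapezoid, 1 panel, h=0.7000): 0.33232
T_{1}^{(0)} (trapezoid, 2 panels, h=0.3500): 0.44984
T_{1}^{(1)} = 0.44984 + (0.44984 − 0.33232)/3 = 0.48901

0.489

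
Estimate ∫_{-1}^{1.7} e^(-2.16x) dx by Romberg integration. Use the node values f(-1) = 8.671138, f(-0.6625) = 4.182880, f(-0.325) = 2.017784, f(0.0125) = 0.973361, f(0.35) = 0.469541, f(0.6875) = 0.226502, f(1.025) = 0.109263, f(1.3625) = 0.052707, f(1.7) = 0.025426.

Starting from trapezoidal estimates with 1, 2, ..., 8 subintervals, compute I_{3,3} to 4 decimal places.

I_{0,0} (trapezoid, 1 panel, h=2.7000): 11.740361
I_{1,0} (trapezoid, 2 panels, h=1.3500): 6.504061
I_{2,0} (trapezoid, 4 panels, h=0.6750): 4.687787
I_{3,0} (trapezoid, 8 panels, h=0.3375): 4.178358
I_{1,1} = 6.504061 + (6.504061 − 11.740361)/3 = 4.758628
I_{2,1} = 4.687787 + (4.687787 − 6.504061)/3 = 4.082362
I_{3,1} = 4.178358 + (4.178358 − 4.687787)/3 = 4.008548
I_{2,2} = 4.082362 + (4.082362 − 4.758628)/15 = 4.037278
I_{3,2} = 4.008548 + (4.008548 − 4.082362)/15 = 4.003627
I_{3,3} = 4.003627 + (4.003627 − 4.037278)/63 = 4.003093

4.0031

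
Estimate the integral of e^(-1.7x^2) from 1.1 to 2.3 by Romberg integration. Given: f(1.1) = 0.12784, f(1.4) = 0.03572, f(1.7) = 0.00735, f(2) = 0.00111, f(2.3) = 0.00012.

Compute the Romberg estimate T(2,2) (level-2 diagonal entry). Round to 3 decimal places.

T(0,0) (trapezoid, 1 panel, h=1.2000): 0.07678
T(1,0) (trapezoid, 2 panels, h=0.6000): 0.04280
T(2,0) (trapezoid, 4 panels, h=0.3000): 0.03245
T(1,1) = 0.04280 + (0.04280 − 0.07678)/3 = 0.03147
T(2,1) = 0.03245 + (0.03245 − 0.04280)/3 = 0.02900
T(2,2) = 0.02900 + (0.02900 − 0.03147)/15 = 0.02884

0.029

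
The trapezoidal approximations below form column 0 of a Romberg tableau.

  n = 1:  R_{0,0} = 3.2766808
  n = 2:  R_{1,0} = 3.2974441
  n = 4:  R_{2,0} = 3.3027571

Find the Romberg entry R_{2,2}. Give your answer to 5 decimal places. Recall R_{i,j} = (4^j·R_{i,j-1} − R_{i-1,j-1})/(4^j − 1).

R_{1,1} = (4·3.2974441 − 3.2766808) / 3 = 3.3043652
R_{2,1} = 3.3027571 + (3.3027571 − 3.2974441)/3 = 3.3045281
R_{2,2} = 3.3045281 + (3.3045281 − 3.3043652)/15 = 3.3045390

3.30454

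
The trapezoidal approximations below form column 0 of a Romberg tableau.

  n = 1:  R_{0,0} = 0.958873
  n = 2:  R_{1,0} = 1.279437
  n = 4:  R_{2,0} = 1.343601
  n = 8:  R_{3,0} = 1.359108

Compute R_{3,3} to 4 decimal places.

Richardson extrapolation on the trapezoidal column (denominator 4−1=3):
R_{1,1} = (4·1.279437 − 0.958873) / 3 = 1.386292
R_{2,1} = (4·1.343601 − 1.279437) / 3 = 1.364989
R_{3,1} = (4·1.359108 − 1.343601) / 3 = 1.364277
R_{2,2} = 1.364989 + (1.364989 − 1.386292)/15 = 1.363569
R_{3,2} = 1.364277 + (1.364277 − 1.364989)/15 = 1.364230
R_{3,3} = 1.364230 + (1.364230 − 1.363569)/63 = 1.364240

1.3642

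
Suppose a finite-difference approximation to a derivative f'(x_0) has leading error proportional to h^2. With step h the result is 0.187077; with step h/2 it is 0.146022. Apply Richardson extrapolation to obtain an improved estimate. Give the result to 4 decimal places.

0.1323

The leading error scales as h^2; refining by a factor of 2 reduces it by 2^2 = 4.
Extrapolated value = (4·A(h/2) − A(h)) / (4 − 1)
= (4·0.146022 − 0.187077) / 3
= 0.397011 / 3 = 0.132337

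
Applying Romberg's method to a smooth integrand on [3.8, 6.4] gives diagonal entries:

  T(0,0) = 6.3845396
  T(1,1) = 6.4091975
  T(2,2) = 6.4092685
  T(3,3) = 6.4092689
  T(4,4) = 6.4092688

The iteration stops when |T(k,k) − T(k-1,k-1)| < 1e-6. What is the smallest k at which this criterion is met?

|T(1,1) − T(0,0)| = 0.0246579 ≥ 1e-6
|T(2,2) − T(1,1)| = 0.0000710 ≥ 1e-6
|T(3,3) − T(2,2)| = 0.0000004 < 1e-6

k = 3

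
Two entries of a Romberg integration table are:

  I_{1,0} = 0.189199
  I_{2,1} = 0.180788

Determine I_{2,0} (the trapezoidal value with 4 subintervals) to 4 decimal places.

From I_{2,1} = (4·I_{2,0} − I_{1,0})/3, solve for I_{2,0}:
4·I_{2,0} = 3·0.180788 + 0.189199 = 0.731563
I_{2,0} = 0.182891

0.1829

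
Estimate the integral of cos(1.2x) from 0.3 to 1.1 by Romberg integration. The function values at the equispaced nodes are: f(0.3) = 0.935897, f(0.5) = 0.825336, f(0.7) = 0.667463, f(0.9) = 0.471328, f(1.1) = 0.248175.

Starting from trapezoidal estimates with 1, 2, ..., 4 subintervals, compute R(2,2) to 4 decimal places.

0.5137

R(0,0) (trapezoid, 1 panel, h=0.8000): 0.473629
R(1,0) (trapezoid, 2 panels, h=0.4000): 0.503800
R(2,0) (trapezoid, 4 panels, h=0.2000): 0.511233
R(1,1) = 0.503800 + (0.503800 − 0.473629)/3 = 0.513857
R(2,1) = 0.511233 + (0.511233 − 0.503800)/3 = 0.513711
R(2,2) = 0.513711 + (0.513711 − 0.513857)/15 = 0.513701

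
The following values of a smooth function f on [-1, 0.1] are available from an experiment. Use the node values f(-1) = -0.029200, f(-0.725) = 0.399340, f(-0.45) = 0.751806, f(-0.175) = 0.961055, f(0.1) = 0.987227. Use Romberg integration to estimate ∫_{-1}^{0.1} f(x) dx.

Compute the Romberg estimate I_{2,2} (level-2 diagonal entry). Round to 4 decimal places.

I_{0,0} (trapezoid, 1 panel, h=1.1000): 0.526915
I_{1,0} (trapezoid, 2 panels, h=0.5500): 0.676951
I_{2,0} (trapezoid, 4 panels, h=0.2750): 0.712584
I_{1,1} = 0.676951 + (0.676951 − 0.526915)/3 = 0.726963
I_{2,1} = 0.712584 + (0.712584 − 0.676951)/3 = 0.724462
I_{2,2} = 0.724462 + (0.724462 − 0.726963)/15 = 0.724295

0.7243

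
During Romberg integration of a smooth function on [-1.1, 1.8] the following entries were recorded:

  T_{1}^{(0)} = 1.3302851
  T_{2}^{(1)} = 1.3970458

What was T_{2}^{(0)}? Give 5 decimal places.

1.38036

From T_{2}^{(1)} = (4·T_{2}^{(0)} − T_{1}^{(0)})/3, solve for T_{2}^{(0)}:
4·T_{2}^{(0)} = 3·1.3970458 + 1.3302851 = 5.5214225
T_{2}^{(0)} = 1.3803556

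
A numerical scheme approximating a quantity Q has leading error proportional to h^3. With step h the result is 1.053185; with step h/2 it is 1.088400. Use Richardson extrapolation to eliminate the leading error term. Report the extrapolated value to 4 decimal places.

Extrapolated value = (8·A(h/2) − A(h)) / (8 − 1)
= (8·1.088400 − 1.053185) / 7
= 7.654015 / 7 = 1.093431

1.0934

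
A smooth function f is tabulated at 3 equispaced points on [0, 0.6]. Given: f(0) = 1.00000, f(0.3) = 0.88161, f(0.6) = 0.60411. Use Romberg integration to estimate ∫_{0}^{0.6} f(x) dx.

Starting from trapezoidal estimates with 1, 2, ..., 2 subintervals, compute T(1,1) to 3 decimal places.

0.513

T(0,0) (trapezoid, 1 panel, h=0.6000): 0.48123
T(1,0) (trapezoid, 2 panels, h=0.3000): 0.50510
T(1,1) = 0.50510 + (0.50510 − 0.48123)/3 = 0.51306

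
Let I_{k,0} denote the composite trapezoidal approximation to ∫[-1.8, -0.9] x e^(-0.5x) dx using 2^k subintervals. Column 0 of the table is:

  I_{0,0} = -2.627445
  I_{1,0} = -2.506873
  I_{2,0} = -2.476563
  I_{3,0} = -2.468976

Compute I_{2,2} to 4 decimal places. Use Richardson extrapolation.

-2.4664

I_{1,1} = -2.506873 + (-2.506873 − (-2.627445))/3 = -2.466682
I_{2,1} = -2.476563 + (-2.476563 − (-2.506873))/3 = -2.466460
I_{2,2} = -2.466460 + (-2.466460 − (-2.466682))/15 = -2.466445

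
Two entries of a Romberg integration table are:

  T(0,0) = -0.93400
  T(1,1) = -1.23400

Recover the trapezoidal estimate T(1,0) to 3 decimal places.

From T(1,1) = (4·T(1,0) − T(0,0))/3, solve for T(1,0):
4·T(1,0) = 3·(-1.23400) + (-0.93400) = -4.63600
T(1,0) = -1.15900

-1.159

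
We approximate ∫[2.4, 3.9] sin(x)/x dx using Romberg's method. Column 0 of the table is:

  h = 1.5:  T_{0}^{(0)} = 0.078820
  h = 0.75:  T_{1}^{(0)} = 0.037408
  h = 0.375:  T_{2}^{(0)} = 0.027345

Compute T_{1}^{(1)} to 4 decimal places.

0.0236

Richardson extrapolation on the trapezoidal column (denominator 4−1=3):
T_{1}^{(1)} = 0.037408 + (0.037408 − 0.078820)/3 = 0.023604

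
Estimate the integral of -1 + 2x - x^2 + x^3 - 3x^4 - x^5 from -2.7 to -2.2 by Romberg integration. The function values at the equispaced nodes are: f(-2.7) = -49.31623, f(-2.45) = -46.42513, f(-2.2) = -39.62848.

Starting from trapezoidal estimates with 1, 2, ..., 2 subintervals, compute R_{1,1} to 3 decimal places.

R_{0,0} (trapezoid, 1 panel, h=0.5000): -22.23618
R_{1,0} (trapezoid, 2 panels, h=0.2500): -22.72437
R_{1,1} = -22.72437 + (-22.72437 − (-22.23618))/3 = -22.88710

-22.887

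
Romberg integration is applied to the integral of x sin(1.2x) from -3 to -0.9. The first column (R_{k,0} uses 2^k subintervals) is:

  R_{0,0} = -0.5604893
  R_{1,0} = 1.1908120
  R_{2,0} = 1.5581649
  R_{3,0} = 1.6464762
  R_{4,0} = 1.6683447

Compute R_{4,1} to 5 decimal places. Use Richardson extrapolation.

1.67563

Richardson extrapolation on the trapezoidal column (denominator 4−1=3):
R_{4,1} = 1.6683447 + (1.6683447 − 1.6464762)/3 = 1.6756342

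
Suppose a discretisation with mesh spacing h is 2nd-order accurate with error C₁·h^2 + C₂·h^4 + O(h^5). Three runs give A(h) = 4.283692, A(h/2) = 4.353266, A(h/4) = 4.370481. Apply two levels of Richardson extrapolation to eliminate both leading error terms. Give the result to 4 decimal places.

First eliminate the h^2 term (factor 2^2 = 4):
  B₁ = (4·4.353266 − 4.283692)/3 = 4.376457
  B₂ = (4·4.370481 − 4.353266)/3 = 4.376219
Then eliminate the h^4 term (factor 2^4 = 16):
  (16·4.376219 − 4.376457)/15 = 4.376203

4.3762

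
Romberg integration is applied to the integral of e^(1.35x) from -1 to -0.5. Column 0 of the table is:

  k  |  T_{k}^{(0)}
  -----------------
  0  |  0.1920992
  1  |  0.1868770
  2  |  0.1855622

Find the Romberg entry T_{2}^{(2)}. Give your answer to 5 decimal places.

0.18512

T_{1}^{(1)} = 0.1868770 + (0.1868770 − 0.1920992)/3 = 0.1851363
T_{2}^{(1)} = (4·0.1855622 − 0.1868770) / 3 = 0.1851239
T_{2}^{(2)} = (16·0.1851239 − 0.1851363) / 15 = 0.1851231
(Column j=1 coincides with Simpson's rule on the same nodes.)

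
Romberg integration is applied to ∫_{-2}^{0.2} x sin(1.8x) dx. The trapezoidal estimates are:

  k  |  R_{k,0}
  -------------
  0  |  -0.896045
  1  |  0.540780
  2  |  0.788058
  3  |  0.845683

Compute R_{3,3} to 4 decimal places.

R_{1,1} = 0.540780 + (0.540780 − (-0.896045))/3 = 1.019722
R_{2,1} = (4·0.788058 − 0.540780) / 3 = 0.870484
R_{3,1} = 0.845683 + (0.845683 − 0.788058)/3 = 0.864891
R_{2,2} = 0.870484 + (0.870484 − 1.019722)/15 = 0.860535
R_{3,2} = 0.864891 + (0.864891 − 0.870484)/15 = 0.864518
R_{3,3} = 0.864518 + (0.864518 − 0.860535)/63 = 0.864581

0.8646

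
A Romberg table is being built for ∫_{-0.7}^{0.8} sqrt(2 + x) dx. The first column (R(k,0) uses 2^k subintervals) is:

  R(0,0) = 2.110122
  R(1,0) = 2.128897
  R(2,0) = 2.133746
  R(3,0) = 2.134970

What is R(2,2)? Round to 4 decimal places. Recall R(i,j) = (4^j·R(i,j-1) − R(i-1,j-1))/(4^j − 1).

R(1,1) = 2.128897 + (2.128897 − 2.110122)/3 = 2.135155
R(2,1) = (4·2.133746 − 2.128897) / 3 = 2.135362
R(2,2) = (16·2.135362 − 2.135155) / 15 = 2.135376

2.1354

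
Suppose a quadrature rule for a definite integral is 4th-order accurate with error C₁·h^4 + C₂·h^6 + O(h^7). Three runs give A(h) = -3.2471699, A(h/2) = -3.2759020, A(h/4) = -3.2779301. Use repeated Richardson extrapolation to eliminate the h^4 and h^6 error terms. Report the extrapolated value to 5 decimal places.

-3.27807

First eliminate the h^4 term (factor 2^4 = 16):
  B₁ = (16·(-3.2759020) − (-3.2471699))/15 = -3.2778175
  B₂ = (16·(-3.2779301) − (-3.2759020))/15 = -3.2780653
Then eliminate the h^6 term (factor 2^6 = 64):
  (64·(-3.2780653) − (-3.2778175))/63 = -3.2780692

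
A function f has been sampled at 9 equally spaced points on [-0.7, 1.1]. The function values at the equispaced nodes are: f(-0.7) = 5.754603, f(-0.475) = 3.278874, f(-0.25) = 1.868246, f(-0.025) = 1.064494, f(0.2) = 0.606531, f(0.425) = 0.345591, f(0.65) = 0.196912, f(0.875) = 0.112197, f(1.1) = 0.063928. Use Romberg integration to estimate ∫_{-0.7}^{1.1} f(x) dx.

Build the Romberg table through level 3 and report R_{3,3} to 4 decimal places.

2.2763

R_{0,0} (trapezoid, 1 panel, h=1.8000): 5.236678
R_{1,0} (trapezoid, 2 panels, h=0.9000): 3.164217
R_{2,0} (trapezoid, 4 panels, h=0.4500): 2.511430
R_{3,0} (trapezoid, 8 panels, h=0.2250): 2.335975
R_{1,1} = 3.164217 + (3.164217 − 5.236678)/3 = 2.473397
R_{2,1} = 2.511430 + (2.511430 − 3.164217)/3 = 2.293834
R_{3,1} = 2.335975 + (2.335975 − 2.511430)/3 = 2.277490
R_{2,2} = 2.293834 + (2.293834 − 2.473397)/15 = 2.281863
R_{3,2} = 2.277490 + (2.277490 − 2.293834)/15 = 2.276400
R_{3,3} = 2.276400 + (2.276400 − 2.281863)/63 = 2.276313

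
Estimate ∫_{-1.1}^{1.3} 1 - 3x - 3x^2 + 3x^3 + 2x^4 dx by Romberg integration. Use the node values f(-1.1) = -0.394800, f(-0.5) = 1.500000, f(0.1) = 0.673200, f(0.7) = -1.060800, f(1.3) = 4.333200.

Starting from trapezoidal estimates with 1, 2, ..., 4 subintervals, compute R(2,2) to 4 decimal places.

R(0,0) (trapezoid, 1 panel, h=2.4000): 4.726080
R(1,0) (trapezoid, 2 panels, h=1.2000): 3.170880
R(2,0) (trapezoid, 4 panels, h=0.6000): 1.848960
R(1,1) = 3.170880 + (3.170880 − 4.726080)/3 = 2.652480
R(2,1) = 1.848960 + (1.848960 − 3.170880)/3 = 1.408320
R(2,2) = 1.408320 + (1.408320 − 2.652480)/15 = 1.325376

1.3254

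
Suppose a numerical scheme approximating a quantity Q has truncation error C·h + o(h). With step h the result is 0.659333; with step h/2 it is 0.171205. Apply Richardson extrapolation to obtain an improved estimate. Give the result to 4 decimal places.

The leading error scales as h; refining by a factor of 2 reduces it by 2^1 = 2.
Extrapolated value = (2·A(h/2) − A(h)) / (2 − 1)
= (2·0.171205 − 0.659333) / 1
= -0.316923 / 1 = -0.316923

-0.3169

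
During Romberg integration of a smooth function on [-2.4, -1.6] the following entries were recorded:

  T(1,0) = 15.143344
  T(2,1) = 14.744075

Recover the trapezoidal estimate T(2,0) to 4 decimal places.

From T(2,1) = (4·T(2,0) − T(1,0))/3, solve for T(2,0):
4·T(2,0) = 3·14.744075 + 15.143344 = 59.375569
T(2,0) = 14.843892

14.8439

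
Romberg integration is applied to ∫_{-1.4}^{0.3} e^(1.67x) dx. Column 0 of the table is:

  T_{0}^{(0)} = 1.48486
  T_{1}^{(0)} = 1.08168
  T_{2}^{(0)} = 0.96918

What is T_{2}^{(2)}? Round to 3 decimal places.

Richardson extrapolation on the trapezoidal column (denominator 4−1=3):
T_{1}^{(1)} = 1.08168 + (1.08168 − 1.48486)/3 = 0.94729
T_{2}^{(1)} = 0.96918 + (0.96918 − 1.08168)/3 = 0.93168
T_{2}^{(2)} = (16·0.93168 − 0.94729) / 15 = 0.93064

0.931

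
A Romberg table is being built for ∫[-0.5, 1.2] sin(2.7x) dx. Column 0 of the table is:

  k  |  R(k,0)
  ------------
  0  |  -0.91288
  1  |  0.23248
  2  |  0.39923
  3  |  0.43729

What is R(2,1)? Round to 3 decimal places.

0.455

Richardson extrapolation on the trapezoidal column (denominator 4−1=3):
R(2,1) = 0.39923 + (0.39923 − 0.23248)/3 = 0.45481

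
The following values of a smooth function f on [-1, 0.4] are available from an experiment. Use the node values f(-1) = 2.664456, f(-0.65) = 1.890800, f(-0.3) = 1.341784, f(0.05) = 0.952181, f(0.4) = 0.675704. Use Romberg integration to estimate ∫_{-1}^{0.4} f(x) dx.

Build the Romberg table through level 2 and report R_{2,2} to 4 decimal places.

R_{0,0} (trapezoid, 1 panel, h=1.4000): 2.338112
R_{1,0} (trapezoid, 2 panels, h=0.7000): 2.108305
R_{2,0} (trapezoid, 4 panels, h=0.3500): 2.049196
R_{1,1} = 2.108305 + (2.108305 − 2.338112)/3 = 2.031703
R_{2,1} = 2.049196 + (2.049196 − 2.108305)/3 = 2.029493
R_{2,2} = 2.029493 + (2.029493 − 2.031703)/15 = 2.029346

2.0293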